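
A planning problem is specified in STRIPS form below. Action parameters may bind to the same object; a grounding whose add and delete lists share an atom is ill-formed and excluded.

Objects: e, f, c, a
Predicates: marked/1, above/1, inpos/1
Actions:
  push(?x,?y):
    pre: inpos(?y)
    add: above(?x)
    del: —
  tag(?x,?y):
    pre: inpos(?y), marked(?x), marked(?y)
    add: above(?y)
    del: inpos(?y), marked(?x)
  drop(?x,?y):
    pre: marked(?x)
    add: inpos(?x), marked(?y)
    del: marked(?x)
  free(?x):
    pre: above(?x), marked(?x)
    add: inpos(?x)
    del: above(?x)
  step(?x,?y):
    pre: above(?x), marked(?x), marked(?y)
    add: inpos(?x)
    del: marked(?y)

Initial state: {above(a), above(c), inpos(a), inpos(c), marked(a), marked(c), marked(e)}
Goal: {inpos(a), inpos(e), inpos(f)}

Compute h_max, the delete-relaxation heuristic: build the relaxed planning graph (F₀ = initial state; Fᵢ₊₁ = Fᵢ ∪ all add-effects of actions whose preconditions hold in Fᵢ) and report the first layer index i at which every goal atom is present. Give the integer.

F0 = init (7 atoms)
F1 = F0 ∪ {above(e), above(f), inpos(e), marked(f)}  (11 atoms)
F2 = F1 ∪ {inpos(f)}  (12 atoms)
goal ⊆ F2  ⇒  h_max = 2

2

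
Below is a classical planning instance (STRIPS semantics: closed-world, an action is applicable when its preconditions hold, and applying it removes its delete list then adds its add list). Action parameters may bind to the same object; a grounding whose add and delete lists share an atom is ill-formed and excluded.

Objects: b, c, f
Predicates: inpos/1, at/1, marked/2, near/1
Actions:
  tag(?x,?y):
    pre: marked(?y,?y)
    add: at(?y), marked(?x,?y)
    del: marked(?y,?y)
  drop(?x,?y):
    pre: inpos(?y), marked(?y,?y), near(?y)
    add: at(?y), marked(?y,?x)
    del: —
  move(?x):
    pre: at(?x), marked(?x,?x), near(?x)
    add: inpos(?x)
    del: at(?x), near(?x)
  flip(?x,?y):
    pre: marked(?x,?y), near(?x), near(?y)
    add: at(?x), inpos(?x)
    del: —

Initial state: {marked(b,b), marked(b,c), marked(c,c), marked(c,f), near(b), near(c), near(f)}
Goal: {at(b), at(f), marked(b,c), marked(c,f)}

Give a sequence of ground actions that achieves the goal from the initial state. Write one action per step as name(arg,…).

tag(f,b); flip(f,b)

1. tag(f,b)  →  {at(b), marked(b,c), marked(c,c), marked(c,f), marked(f,b), near(b), near(c), near(f)}
2. flip(f,b)  →  {at(b), at(f), inpos(f), marked(b,c), marked(c,c), marked(c,f), marked(f,b), near(b), near(c), near(f)}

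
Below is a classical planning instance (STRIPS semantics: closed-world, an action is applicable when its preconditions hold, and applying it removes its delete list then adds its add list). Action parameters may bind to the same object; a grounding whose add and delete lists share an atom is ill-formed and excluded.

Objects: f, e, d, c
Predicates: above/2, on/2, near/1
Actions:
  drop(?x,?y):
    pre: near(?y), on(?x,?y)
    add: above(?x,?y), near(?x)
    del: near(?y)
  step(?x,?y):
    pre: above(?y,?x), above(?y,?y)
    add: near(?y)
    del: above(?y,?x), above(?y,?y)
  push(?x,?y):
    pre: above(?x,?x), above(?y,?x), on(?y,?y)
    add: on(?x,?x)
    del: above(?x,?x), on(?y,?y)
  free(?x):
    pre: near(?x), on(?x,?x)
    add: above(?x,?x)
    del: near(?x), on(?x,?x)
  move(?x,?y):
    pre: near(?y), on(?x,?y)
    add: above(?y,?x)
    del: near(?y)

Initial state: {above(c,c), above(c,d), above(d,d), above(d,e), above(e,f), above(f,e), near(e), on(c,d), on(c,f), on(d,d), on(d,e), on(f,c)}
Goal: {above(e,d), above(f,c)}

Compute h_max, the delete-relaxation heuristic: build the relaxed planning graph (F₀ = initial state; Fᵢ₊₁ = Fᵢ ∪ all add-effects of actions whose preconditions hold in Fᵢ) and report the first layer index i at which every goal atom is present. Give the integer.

2

F0 = init (12 atoms)
F1 = F0 ∪ {above(e,d), near(c), near(d)}  (15 atoms)
F2 = F1 ∪ {above(c,f), above(d,c), above(f,c), near(f)}  (19 atoms)
goal ⊆ F2  ⇒  h_max = 2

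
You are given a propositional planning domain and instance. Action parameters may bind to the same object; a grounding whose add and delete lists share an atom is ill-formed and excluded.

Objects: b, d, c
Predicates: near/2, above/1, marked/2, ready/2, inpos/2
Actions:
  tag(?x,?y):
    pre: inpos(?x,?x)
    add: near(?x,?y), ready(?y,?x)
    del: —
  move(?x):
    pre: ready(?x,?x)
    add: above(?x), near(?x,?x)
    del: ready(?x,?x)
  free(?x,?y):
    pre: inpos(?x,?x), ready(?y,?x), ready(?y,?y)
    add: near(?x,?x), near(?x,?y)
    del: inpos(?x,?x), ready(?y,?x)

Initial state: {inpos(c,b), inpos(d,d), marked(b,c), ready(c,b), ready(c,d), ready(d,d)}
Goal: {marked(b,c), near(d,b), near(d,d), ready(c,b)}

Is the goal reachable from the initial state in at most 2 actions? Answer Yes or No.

1. tag(d,b)  →  {inpos(c,b), inpos(d,d), marked(b,c), near(d,b), ready(b,d), ready(c,b), ready(c,d), ready(d,d)}
2. tag(d,d)  →  {inpos(c,b), inpos(d,d), marked(b,c), near(d,b), near(d,d), ready(b,d), ready(c,b), ready(c,d), ready(d,d)}
optimal plan length = 2; 2 ≤ 2

Yes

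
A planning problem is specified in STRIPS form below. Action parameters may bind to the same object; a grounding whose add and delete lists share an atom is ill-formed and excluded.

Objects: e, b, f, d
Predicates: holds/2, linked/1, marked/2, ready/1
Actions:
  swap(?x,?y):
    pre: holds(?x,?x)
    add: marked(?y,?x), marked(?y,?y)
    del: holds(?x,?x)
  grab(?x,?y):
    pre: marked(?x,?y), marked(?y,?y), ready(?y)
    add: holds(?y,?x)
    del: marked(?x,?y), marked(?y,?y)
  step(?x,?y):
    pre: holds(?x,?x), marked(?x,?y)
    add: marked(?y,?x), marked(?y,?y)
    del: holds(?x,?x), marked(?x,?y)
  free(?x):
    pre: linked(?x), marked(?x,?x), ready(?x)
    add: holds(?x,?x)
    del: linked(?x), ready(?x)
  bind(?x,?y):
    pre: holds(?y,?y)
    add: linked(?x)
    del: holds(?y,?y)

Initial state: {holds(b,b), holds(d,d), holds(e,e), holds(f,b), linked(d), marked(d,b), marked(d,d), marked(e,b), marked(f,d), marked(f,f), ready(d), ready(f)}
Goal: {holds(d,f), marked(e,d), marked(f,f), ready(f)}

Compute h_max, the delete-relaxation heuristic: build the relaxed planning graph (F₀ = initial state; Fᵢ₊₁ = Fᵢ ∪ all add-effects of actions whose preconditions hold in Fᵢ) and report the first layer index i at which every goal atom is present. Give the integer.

F0 = init (12 atoms)
F1 = F0 ∪ {holds(d,f), holds(f,f), linked(b), linked(e), linked(f), marked(b,b), marked(b,d), marked(b,e), marked(d,e), marked(e,d), marked(e,e), marked(f,b), marked(f,e)}  (25 atoms)
goal ⊆ F1  ⇒  h_max = 1

1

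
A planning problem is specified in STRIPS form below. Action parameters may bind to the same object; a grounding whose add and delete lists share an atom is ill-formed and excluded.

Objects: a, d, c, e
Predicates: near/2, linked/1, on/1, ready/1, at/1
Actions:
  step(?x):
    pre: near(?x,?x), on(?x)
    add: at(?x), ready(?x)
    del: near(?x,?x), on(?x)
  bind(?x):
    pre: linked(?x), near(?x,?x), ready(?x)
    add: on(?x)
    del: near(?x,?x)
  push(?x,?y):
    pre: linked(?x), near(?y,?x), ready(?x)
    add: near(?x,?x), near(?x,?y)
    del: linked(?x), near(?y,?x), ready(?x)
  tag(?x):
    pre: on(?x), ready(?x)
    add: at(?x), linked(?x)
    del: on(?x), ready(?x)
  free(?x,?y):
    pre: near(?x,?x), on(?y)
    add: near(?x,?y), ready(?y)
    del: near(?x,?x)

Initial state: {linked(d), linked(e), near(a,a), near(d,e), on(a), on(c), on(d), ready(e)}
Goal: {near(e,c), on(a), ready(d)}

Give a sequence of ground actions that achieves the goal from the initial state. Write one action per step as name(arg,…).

push(e,d); free(a,d); free(e,c)

1. push(e,d)  →  {linked(d), near(a,a), near(e,d), near(e,e), on(a), on(c), on(d)}
2. free(a,d)  →  {linked(d), near(a,d), near(e,d), near(e,e), on(a), on(c), on(d), ready(d)}
3. free(e,c)  →  {linked(d), near(a,d), near(e,c), near(e,d), on(a), on(c), on(d), ready(c), ready(d)}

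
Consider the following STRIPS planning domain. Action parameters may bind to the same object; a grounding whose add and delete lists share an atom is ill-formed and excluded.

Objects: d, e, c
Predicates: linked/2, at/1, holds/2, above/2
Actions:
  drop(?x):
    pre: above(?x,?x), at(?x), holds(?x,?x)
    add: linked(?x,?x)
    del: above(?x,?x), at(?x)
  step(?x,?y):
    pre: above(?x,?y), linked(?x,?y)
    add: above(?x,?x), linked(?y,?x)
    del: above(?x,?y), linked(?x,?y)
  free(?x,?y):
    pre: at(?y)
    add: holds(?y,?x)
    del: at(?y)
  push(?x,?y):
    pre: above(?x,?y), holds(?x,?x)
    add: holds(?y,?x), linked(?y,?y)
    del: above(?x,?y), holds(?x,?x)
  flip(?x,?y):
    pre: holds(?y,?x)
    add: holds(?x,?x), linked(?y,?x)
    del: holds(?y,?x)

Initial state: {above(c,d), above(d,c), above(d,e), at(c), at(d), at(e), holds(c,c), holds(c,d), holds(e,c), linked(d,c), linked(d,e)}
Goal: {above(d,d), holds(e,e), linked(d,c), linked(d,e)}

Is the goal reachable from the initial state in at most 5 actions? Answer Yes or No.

1. step(d,e)  →  {above(c,d), above(d,c), above(d,d), at(c), at(d), at(e), holds(c,c), holds(c,d), holds(e,c), linked(d,c), linked(e,d)}
2. free(e,d)  →  {above(c,d), above(d,c), above(d,d), at(c), at(e), holds(c,c), holds(c,d), holds(d,e), holds(e,c), linked(d,c), linked(e,d)}
3. flip(e,d)  →  {above(c,d), above(d,c), above(d,d), at(c), at(e), holds(c,c), holds(c,d), holds(e,c), holds(e,e), linked(d,c), linked(d,e), linked(e,d)}
optimal plan length = 3; 3 ≤ 5

Yes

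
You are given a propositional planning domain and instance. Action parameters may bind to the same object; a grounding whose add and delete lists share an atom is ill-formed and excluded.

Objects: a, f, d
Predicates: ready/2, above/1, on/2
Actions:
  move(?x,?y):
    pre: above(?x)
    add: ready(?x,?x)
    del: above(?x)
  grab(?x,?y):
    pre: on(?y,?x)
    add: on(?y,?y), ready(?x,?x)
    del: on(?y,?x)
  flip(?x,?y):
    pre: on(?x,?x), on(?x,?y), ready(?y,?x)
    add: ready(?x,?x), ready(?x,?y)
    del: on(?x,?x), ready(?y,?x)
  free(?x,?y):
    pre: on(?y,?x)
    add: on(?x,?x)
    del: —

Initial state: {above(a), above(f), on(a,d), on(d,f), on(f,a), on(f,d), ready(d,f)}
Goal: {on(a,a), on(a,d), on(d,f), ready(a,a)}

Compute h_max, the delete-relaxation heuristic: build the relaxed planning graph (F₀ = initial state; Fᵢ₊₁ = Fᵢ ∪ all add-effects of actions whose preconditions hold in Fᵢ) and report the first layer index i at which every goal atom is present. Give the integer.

1

F0 = init (7 atoms)
F1 = F0 ∪ {on(a,a), on(d,d), on(f,f), ready(a,a), ready(d,d), ready(f,f)}  (13 atoms)
goal ⊆ F1  ⇒  h_max = 1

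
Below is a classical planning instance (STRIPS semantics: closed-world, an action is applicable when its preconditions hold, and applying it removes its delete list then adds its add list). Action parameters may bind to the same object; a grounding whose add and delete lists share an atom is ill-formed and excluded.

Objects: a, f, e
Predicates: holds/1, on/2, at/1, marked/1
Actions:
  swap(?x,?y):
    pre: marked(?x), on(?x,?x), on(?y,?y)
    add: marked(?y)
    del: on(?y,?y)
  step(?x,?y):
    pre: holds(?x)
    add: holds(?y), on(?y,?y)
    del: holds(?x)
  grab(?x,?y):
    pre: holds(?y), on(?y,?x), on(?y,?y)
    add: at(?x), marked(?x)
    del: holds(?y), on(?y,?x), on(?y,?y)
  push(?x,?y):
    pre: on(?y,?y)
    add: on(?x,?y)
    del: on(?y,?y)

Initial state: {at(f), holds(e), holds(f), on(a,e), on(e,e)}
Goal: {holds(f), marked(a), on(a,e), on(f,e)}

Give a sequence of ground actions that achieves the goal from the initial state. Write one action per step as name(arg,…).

step(e,a); grab(a,a); push(f,e)

1. step(e,a)  →  {at(f), holds(a), holds(f), on(a,a), on(a,e), on(e,e)}
2. grab(a,a)  →  {at(a), at(f), holds(f), marked(a), on(a,e), on(e,e)}
3. push(f,e)  →  {at(a), at(f), holds(f), marked(a), on(a,e), on(f,e)}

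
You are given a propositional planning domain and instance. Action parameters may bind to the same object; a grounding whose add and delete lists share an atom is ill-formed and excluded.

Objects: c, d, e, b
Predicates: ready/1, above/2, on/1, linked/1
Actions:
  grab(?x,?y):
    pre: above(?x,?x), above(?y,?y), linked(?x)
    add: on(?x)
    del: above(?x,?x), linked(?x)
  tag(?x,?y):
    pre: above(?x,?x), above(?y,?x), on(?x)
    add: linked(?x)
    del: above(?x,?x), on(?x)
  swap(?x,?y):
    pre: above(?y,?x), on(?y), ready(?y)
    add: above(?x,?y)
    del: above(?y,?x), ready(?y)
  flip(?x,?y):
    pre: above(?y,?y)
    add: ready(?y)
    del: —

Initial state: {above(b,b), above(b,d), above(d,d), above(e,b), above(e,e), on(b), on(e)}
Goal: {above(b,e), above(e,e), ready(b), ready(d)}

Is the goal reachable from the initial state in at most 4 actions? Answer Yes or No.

1. flip(c,d)  →  {above(b,b), above(b,d), above(d,d), above(e,b), above(e,e), on(b), on(e), ready(d)}
2. flip(c,e)  →  {above(b,b), above(b,d), above(d,d), above(e,b), above(e,e), on(b), on(e), ready(d), ready(e)}
3. swap(b,e)  →  {above(b,b), above(b,d), above(b,e), above(d,d), above(e,e), on(b), on(e), ready(d)}
4. flip(c,b)  →  {above(b,b), above(b,d), above(b,e), above(d,d), above(e,e), on(b), on(e), ready(b), ready(d)}
optimal plan length = 4; 4 ≤ 4

Yes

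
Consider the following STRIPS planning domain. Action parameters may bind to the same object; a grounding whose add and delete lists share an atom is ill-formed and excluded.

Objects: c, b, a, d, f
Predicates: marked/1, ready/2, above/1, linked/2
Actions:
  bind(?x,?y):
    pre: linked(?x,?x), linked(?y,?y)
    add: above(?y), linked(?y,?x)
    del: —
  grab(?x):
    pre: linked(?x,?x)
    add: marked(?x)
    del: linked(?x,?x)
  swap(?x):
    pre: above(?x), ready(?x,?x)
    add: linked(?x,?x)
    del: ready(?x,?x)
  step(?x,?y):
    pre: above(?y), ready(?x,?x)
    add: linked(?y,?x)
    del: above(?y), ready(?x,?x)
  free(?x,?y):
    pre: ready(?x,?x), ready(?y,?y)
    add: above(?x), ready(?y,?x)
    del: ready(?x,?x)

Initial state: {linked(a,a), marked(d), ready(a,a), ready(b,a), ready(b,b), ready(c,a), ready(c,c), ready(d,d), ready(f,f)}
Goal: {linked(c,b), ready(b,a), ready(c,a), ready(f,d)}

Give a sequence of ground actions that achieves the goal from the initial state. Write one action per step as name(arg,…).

1. free(c,b)  →  {above(c), linked(a,a), marked(d), ready(a,a), ready(b,a), ready(b,b), ready(b,c), ready(c,a), ready(d,d), ready(f,f)}
2. step(b,c)  →  {linked(a,a), linked(c,b), marked(d), ready(a,a), ready(b,a), ready(b,c), ready(c,a), ready(d,d), ready(f,f)}
3. free(d,f)  →  {above(d), linked(a,a), linked(c,b), marked(d), ready(a,a), ready(b,a), ready(b,c), ready(c,a), ready(f,d), ready(f,f)}

free(c,b); step(b,c); free(d,f)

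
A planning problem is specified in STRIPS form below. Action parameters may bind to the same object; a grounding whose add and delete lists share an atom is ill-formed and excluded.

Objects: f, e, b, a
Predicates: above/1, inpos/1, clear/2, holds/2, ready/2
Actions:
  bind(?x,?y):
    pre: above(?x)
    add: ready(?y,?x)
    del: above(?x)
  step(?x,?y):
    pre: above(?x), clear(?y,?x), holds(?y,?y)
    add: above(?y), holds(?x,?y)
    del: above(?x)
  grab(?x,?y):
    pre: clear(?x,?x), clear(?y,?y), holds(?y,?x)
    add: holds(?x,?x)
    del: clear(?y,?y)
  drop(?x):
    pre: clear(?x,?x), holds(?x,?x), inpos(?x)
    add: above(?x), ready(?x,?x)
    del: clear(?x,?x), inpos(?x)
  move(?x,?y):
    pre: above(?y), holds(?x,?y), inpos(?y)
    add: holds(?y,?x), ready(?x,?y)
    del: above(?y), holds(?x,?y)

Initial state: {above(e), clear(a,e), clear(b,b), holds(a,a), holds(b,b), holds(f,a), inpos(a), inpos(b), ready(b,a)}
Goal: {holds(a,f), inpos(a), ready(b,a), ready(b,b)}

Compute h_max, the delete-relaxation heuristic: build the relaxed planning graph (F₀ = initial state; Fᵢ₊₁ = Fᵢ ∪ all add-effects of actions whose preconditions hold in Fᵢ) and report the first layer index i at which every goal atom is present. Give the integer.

2

F0 = init (9 atoms)
F1 = F0 ∪ {above(a), above(b), holds(e,a), ready(a,e), ready(b,b), ready(b,e), ready(e,e), ready(f,e)}  (17 atoms)
F2 = F1 ∪ {holds(a,e), holds(a,f), ready(a,a), ready(a,b), ready(e,a), ready(e,b), ready(f,a), ready(f,b)}  (25 atoms)
goal ⊆ F2  ⇒  h_max = 2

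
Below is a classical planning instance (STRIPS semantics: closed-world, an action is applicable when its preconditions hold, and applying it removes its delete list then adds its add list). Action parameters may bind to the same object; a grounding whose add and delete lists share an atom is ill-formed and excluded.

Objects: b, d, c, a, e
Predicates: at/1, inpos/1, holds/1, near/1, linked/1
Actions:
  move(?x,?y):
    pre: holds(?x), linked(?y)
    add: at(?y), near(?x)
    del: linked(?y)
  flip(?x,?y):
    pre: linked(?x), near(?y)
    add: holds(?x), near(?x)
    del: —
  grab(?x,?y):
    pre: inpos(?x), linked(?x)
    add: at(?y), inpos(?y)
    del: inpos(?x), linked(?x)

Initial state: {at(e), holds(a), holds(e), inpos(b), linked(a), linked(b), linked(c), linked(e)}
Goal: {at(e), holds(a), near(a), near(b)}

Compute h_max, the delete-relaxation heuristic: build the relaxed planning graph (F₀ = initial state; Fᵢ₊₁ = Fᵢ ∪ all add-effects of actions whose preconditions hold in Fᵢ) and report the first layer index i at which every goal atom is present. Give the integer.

F0 = init (8 atoms)
F1 = F0 ∪ {at(a), at(b), at(c), at(d), inpos(a), inpos(c), inpos(d), inpos(e), near(a), near(e)}  (18 atoms)
F2 = F1 ∪ {holds(b), holds(c), near(b), near(c)}  (22 atoms)
goal ⊆ F2  ⇒  h_max = 2

2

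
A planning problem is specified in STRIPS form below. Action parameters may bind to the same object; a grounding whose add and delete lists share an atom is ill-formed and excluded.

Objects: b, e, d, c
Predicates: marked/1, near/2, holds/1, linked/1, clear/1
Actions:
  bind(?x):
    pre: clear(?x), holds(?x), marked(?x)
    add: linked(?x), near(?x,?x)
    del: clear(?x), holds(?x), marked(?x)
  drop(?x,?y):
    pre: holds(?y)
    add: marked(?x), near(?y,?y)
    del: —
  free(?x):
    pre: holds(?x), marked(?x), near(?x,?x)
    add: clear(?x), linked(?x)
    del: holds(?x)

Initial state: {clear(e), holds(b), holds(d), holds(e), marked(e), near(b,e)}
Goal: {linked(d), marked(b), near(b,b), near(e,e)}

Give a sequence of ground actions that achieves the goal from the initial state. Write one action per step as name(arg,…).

bind(e); drop(b,b); drop(d,d); free(d)

1. bind(e)  →  {holds(b), holds(d), linked(e), near(b,e), near(e,e)}
2. drop(b,b)  →  {holds(b), holds(d), linked(e), marked(b), near(b,b), near(b,e), near(e,e)}
3. drop(d,d)  →  {holds(b), holds(d), linked(e), marked(b), marked(d), near(b,b), near(b,e), near(d,d), near(e,e)}
4. free(d)  →  {clear(d), holds(b), linked(d), linked(e), marked(b), marked(d), near(b,b), near(b,e), near(d,d), near(e,e)}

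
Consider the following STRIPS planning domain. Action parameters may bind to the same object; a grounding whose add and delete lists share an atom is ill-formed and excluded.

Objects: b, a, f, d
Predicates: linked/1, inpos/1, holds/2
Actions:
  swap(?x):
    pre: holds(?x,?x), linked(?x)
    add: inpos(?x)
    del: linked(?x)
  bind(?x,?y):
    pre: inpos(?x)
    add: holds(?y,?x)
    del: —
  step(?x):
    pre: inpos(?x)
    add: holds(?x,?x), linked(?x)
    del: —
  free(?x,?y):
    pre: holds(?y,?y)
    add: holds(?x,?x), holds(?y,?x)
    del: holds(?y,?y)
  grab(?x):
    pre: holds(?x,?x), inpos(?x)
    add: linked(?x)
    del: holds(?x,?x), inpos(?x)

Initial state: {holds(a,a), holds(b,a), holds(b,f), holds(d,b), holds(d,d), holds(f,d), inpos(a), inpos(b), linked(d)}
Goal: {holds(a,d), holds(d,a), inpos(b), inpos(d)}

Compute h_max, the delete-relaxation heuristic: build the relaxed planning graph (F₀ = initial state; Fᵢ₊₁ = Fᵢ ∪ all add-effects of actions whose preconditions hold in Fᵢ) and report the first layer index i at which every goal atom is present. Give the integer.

1

F0 = init (9 atoms)
F1 = F0 ∪ {holds(a,b), holds(a,d), holds(a,f), holds(b,b), holds(d,a), holds(d,f), holds(f,a), holds(f,b), holds(f,f), inpos(d), linked(a), linked(b)}  (21 atoms)
goal ⊆ F1  ⇒  h_max = 1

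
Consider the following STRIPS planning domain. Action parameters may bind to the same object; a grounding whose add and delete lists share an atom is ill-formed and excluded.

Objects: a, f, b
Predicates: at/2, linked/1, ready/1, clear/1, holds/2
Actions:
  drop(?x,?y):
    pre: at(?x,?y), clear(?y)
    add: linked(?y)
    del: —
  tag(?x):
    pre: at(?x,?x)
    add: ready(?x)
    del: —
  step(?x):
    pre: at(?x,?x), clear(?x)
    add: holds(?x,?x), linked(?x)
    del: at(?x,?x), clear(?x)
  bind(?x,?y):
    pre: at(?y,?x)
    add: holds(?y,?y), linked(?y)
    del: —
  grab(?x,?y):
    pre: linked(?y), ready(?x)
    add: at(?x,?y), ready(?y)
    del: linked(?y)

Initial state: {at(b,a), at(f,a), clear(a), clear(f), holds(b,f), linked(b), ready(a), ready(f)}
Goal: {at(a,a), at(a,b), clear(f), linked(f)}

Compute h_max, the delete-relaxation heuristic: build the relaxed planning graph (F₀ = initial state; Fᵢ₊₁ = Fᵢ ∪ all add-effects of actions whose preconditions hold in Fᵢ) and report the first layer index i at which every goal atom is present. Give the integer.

2

F0 = init (8 atoms)
F1 = F0 ∪ {at(a,b), at(f,b), holds(b,b), holds(f,f), linked(a), linked(f), ready(b)}  (15 atoms)
F2 = F1 ∪ {at(a,a), at(a,f), at(b,b), at(b,f), at(f,f), holds(a,a)}  (21 atoms)
goal ⊆ F2  ⇒  h_max = 2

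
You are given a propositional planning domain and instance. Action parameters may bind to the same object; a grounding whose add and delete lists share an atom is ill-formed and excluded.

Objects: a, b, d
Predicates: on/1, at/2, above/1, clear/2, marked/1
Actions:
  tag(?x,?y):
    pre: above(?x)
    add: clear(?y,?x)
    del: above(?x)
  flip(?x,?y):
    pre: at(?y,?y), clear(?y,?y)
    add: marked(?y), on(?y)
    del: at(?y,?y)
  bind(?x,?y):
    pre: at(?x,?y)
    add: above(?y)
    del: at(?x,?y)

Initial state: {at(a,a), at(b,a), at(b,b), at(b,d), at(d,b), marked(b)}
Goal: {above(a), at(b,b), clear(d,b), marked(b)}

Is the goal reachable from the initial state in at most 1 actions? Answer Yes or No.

No

1. bind(a,a)  →  {above(a), at(b,a), at(b,b), at(b,d), at(d,b), marked(b)}
2. bind(d,b)  →  {above(a), above(b), at(b,a), at(b,b), at(b,d), marked(b)}
3. tag(b,d)  →  {above(a), at(b,a), at(b,b), at(b,d), clear(d,b), marked(b)}
optimal plan length = 3; 3 > 1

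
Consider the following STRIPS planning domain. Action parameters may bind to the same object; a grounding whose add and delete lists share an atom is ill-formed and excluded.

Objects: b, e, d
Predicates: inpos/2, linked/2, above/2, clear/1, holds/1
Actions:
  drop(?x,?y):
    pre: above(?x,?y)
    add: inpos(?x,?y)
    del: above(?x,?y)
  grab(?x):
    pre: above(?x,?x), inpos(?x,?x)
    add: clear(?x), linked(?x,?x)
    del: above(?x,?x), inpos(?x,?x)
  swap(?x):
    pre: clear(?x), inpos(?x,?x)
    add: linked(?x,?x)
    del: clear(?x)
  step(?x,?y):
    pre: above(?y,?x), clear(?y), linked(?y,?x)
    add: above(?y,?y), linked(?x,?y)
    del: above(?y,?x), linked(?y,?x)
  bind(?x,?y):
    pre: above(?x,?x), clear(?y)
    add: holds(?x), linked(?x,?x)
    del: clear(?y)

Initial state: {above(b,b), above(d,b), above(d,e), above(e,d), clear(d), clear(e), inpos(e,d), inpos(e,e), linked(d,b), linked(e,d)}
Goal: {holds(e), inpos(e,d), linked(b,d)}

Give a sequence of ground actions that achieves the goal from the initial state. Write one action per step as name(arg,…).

step(b,d); step(d,e); bind(e,e)

1. step(b,d)  →  {above(b,b), above(d,d), above(d,e), above(e,d), clear(d), clear(e), inpos(e,d), inpos(e,e), linked(b,d), linked(e,d)}
2. step(d,e)  →  {above(b,b), above(d,d), above(d,e), above(e,e), clear(d), clear(e), inpos(e,d), inpos(e,e), linked(b,d), linked(d,e)}
3. bind(e,e)  →  {above(b,b), above(d,d), above(d,e), above(e,e), clear(d), holds(e), inpos(e,d), inpos(e,e), linked(b,d), linked(d,e), linked(e,e)}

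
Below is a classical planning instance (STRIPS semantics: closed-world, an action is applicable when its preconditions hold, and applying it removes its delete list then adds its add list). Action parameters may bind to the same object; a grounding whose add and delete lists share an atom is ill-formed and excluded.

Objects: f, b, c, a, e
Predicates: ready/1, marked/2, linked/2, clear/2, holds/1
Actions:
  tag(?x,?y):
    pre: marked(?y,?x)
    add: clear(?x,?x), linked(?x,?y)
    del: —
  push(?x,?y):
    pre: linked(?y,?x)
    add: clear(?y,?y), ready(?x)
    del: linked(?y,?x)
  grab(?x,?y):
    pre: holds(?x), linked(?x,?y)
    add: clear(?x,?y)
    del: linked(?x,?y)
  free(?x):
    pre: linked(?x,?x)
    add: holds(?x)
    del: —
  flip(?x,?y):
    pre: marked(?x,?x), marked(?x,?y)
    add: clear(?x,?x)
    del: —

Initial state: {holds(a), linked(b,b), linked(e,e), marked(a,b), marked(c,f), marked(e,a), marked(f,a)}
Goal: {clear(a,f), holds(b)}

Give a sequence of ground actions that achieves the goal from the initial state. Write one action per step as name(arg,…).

1. tag(a,f)  →  {clear(a,a), holds(a), linked(a,f), linked(b,b), linked(e,e), marked(a,b), marked(c,f), marked(e,a), marked(f,a)}
2. grab(a,f)  →  {clear(a,a), clear(a,f), holds(a), linked(b,b), linked(e,e), marked(a,b), marked(c,f), marked(e,a), marked(f,a)}
3. free(b)  →  {clear(a,a), clear(a,f), holds(a), holds(b), linked(b,b), linked(e,e), marked(a,b), marked(c,f), marked(e,a), marked(f,a)}

tag(a,f); grab(a,f); free(b)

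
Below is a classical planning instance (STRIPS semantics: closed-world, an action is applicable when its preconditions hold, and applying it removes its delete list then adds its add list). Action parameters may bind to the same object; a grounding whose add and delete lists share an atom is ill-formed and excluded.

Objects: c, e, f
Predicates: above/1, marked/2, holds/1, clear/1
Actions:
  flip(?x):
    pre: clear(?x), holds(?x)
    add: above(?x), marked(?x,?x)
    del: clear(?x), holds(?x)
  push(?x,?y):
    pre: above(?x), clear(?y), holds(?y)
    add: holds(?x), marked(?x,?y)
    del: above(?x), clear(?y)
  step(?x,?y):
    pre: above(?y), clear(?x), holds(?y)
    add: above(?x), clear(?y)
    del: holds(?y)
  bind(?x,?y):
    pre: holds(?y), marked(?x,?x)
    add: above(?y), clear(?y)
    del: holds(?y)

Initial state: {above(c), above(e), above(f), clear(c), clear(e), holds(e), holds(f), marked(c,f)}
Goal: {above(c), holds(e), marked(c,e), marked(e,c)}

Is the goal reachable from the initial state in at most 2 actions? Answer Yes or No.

1. push(c,e)  →  {above(e), above(f), clear(c), holds(c), holds(e), holds(f), marked(c,e), marked(c,f)}
2. step(c,e)  →  {above(c), above(e), above(f), clear(c), clear(e), holds(c), holds(f), marked(c,e), marked(c,f)}
3. push(e,c)  →  {above(c), above(f), clear(e), holds(c), holds(e), holds(f), marked(c,e), marked(c,f), marked(e,c)}
optimal plan length = 3; 3 > 2

No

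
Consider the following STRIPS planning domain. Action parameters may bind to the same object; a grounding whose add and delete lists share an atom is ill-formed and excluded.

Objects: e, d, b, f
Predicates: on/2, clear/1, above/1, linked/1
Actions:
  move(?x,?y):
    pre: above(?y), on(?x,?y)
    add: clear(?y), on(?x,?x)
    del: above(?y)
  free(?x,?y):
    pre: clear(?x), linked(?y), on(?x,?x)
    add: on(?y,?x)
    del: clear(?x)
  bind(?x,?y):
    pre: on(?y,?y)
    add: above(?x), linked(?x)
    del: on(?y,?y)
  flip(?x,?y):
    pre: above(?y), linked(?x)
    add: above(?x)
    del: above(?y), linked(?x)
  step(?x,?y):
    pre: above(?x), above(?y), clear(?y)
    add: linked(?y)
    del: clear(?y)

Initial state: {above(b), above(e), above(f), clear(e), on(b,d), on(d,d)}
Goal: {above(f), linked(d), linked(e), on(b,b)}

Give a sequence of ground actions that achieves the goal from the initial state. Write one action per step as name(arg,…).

bind(d,d); move(b,d); step(e,e)

1. bind(d,d)  →  {above(b), above(d), above(e), above(f), clear(e), linked(d), on(b,d)}
2. move(b,d)  →  {above(b), above(e), above(f), clear(d), clear(e), linked(d), on(b,b), on(b,d)}
3. step(e,e)  →  {above(b), above(e), above(f), clear(d), linked(d), linked(e), on(b,b), on(b,d)}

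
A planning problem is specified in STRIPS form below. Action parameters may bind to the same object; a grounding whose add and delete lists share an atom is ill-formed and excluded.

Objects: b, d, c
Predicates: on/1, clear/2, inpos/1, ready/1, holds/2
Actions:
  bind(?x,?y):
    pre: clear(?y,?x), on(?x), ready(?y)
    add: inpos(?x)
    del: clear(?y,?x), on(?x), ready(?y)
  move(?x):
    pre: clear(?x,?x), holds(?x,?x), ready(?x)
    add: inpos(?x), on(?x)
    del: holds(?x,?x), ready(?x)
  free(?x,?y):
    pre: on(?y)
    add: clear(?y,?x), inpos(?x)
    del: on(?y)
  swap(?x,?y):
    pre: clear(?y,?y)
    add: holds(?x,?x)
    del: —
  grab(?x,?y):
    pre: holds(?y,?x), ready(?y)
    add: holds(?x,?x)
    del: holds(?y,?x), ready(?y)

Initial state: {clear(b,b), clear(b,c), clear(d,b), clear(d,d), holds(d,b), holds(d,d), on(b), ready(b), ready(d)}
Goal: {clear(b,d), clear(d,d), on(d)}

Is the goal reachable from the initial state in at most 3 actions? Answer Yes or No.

1. move(d)  →  {clear(b,b), clear(b,c), clear(d,b), clear(d,d), holds(d,b), inpos(d), on(b), on(d), ready(b)}
2. free(d,b)  →  {clear(b,b), clear(b,c), clear(b,d), clear(d,b), clear(d,d), holds(d,b), inpos(d), on(d), ready(b)}
optimal plan length = 2; 2 ≤ 3

Yes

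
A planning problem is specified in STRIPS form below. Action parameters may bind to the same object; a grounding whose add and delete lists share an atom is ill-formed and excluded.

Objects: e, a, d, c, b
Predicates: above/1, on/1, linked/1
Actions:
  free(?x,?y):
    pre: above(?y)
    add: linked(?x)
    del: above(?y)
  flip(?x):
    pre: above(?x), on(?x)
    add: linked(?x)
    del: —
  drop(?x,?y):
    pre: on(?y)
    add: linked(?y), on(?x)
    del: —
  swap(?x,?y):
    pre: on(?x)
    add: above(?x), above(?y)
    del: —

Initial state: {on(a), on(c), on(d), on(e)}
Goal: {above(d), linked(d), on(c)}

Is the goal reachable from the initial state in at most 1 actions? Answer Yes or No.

1. drop(e,d)  →  {linked(d), on(a), on(c), on(d), on(e)}
2. swap(e,d)  →  {above(d), above(e), linked(d), on(a), on(c), on(d), on(e)}
optimal plan length = 2; 2 > 1

No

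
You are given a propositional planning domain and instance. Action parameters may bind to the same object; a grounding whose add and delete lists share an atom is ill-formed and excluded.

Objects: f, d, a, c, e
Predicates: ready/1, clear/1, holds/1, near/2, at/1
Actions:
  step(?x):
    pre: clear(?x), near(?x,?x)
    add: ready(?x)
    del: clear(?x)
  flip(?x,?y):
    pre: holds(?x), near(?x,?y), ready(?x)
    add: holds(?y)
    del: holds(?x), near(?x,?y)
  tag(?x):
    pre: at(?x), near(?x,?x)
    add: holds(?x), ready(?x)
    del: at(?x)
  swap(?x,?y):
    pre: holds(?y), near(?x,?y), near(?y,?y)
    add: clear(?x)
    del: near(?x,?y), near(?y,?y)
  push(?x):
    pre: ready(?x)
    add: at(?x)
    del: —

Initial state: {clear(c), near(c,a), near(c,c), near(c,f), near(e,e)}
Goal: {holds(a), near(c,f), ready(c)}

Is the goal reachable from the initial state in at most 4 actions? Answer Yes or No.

1. step(c)  →  {near(c,a), near(c,c), near(c,f), near(e,e), ready(c)}
2. push(c)  →  {at(c), near(c,a), near(c,c), near(c,f), near(e,e), ready(c)}
3. tag(c)  →  {holds(c), near(c,a), near(c,c), near(c,f), near(e,e), ready(c)}
4. flip(c,a)  →  {holds(a), near(c,c), near(c,f), near(e,e), ready(c)}
optimal plan length = 4; 4 ≤ 4

Yes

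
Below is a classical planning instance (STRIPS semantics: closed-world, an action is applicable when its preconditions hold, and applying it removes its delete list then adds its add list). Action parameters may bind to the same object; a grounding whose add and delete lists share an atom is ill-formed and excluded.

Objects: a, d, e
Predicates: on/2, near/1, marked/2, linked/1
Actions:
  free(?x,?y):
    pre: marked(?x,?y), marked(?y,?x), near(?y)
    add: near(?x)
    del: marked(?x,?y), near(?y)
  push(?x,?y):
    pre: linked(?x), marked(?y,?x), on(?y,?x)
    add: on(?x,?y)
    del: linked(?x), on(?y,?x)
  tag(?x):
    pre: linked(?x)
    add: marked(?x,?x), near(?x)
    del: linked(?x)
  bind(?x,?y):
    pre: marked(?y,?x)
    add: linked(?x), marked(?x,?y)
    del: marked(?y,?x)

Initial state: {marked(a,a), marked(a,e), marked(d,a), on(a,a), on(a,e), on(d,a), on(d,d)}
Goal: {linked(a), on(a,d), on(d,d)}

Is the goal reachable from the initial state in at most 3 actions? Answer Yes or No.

No

1. bind(a,d)  →  {linked(a), marked(a,a), marked(a,d), marked(a,e), on(a,a), on(a,e), on(d,a), on(d,d)}
2. bind(d,a)  →  {linked(a), linked(d), marked(a,a), marked(a,e), marked(d,a), on(a,a), on(a,e), on(d,a), on(d,d)}
3. push(a,d)  →  {linked(d), marked(a,a), marked(a,e), marked(d,a), on(a,a), on(a,d), on(a,e), on(d,d)}
4. bind(a,d)  →  {linked(a), linked(d), marked(a,a), marked(a,d), marked(a,e), on(a,a), on(a,d), on(a,e), on(d,d)}
optimal plan length = 4; 4 > 3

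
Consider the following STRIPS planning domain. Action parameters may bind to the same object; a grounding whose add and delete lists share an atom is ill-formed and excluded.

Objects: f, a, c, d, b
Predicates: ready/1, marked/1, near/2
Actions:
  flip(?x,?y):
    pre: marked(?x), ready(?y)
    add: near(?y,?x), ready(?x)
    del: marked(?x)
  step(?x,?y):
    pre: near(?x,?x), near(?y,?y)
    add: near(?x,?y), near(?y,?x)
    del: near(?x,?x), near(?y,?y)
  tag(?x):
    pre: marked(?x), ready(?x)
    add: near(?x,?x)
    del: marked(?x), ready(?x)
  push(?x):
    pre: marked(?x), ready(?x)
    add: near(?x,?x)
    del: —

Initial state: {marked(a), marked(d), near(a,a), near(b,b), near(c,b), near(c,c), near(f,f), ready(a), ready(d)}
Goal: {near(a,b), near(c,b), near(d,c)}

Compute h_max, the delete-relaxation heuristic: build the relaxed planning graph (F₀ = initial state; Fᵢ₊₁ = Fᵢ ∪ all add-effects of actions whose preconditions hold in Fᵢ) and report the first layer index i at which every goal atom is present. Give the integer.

2

F0 = init (9 atoms)
F1 = F0 ∪ {near(a,b), near(a,c), near(a,d), near(a,f), near(b,a), near(b,c), near(b,f), near(c,a), near(c,f), near(d,a), near(d,d), near(f,a), near(f,b), near(f,c)}  (23 atoms)
F2 = F1 ∪ {near(b,d), near(c,d), near(d,b), near(d,c), near(d,f), near(f,d)}  (29 atoms)
goal ⊆ F2  ⇒  h_max = 2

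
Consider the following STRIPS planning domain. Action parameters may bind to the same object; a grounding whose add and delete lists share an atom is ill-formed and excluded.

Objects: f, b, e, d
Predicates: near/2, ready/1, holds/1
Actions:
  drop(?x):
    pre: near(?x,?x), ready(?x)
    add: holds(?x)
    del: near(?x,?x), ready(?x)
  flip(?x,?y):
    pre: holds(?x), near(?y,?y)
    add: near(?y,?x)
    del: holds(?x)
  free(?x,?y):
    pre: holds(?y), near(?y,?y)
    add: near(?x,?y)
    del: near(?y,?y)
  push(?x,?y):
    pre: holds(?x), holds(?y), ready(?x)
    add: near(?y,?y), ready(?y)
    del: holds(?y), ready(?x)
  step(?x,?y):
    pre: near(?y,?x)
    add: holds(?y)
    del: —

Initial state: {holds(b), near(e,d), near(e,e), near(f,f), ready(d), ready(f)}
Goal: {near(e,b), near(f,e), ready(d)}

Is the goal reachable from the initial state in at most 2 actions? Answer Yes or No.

1. flip(b,e)  →  {near(e,b), near(e,d), near(e,e), near(f,f), ready(d), ready(f)}
2. step(b,e)  →  {holds(e), near(e,b), near(e,d), near(e,e), near(f,f), ready(d), ready(f)}
3. flip(e,f)  →  {near(e,b), near(e,d), near(e,e), near(f,e), near(f,f), ready(d), ready(f)}
optimal plan length = 3; 3 > 2

No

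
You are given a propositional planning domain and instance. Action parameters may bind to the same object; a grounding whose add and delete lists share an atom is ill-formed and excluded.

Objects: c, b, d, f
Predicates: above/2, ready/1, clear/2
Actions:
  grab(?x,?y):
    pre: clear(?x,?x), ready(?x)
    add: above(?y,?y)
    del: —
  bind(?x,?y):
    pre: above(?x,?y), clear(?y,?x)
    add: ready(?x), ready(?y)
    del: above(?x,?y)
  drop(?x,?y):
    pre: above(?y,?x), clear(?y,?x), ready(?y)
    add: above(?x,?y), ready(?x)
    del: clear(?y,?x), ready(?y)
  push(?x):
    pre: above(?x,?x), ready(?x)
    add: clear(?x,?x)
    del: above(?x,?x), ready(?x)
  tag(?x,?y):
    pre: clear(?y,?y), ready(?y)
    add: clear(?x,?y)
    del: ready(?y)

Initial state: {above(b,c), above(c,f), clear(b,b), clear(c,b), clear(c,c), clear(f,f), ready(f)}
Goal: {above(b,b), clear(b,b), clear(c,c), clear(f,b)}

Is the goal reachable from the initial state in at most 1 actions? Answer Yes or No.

1. grab(f,b)  →  {above(b,b), above(b,c), above(c,f), clear(b,b), clear(c,b), clear(c,c), clear(f,f), ready(f)}
2. bind(b,c)  →  {above(b,b), above(c,f), clear(b,b), clear(c,b), clear(c,c), clear(f,f), ready(b), ready(c), ready(f)}
3. tag(f,b)  →  {above(b,b), above(c,f), clear(b,b), clear(c,b), clear(c,c), clear(f,b), clear(f,f), ready(c), ready(f)}
optimal plan length = 3; 3 > 1

No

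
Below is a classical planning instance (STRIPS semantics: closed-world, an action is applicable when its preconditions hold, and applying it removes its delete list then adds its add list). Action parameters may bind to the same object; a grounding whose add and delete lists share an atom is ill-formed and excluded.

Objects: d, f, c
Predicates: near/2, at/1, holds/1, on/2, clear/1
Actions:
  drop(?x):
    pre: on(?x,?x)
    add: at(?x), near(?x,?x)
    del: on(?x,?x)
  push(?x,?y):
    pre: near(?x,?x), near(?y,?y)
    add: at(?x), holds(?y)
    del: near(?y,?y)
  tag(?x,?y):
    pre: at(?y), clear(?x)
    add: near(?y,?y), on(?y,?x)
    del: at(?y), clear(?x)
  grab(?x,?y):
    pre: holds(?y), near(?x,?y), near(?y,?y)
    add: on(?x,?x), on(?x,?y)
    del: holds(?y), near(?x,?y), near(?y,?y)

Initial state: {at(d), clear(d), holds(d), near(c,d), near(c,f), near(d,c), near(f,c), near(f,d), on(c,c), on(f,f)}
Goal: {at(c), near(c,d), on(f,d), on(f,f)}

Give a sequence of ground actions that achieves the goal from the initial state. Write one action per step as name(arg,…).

drop(c); tag(d,d); grab(f,d)

1. drop(c)  →  {at(c), at(d), clear(d), holds(d), near(c,c), near(c,d), near(c,f), near(d,c), near(f,c), near(f,d), on(f,f)}
2. tag(d,d)  →  {at(c), holds(d), near(c,c), near(c,d), near(c,f), near(d,c), near(d,d), near(f,c), near(f,d), on(d,d), on(f,f)}
3. grab(f,d)  →  {at(c), near(c,c), near(c,d), near(c,f), near(d,c), near(f,c), on(d,d), on(f,d), on(f,f)}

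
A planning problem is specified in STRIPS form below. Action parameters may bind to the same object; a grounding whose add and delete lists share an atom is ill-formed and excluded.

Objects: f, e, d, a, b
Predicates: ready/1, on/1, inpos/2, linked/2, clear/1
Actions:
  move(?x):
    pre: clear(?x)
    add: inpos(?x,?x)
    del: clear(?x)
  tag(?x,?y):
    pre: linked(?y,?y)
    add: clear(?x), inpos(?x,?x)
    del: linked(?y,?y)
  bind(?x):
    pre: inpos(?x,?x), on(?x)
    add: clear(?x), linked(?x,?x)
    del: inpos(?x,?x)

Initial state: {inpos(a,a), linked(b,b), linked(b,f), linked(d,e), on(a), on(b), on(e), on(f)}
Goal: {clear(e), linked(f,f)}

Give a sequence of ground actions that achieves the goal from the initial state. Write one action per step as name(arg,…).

1. tag(f,b)  →  {clear(f), inpos(a,a), inpos(f,f), linked(b,f), linked(d,e), on(a), on(b), on(e), on(f)}
2. bind(f)  →  {clear(f), inpos(a,a), linked(b,f), linked(d,e), linked(f,f), on(a), on(b), on(e), on(f)}
3. bind(a)  →  {clear(a), clear(f), linked(a,a), linked(b,f), linked(d,e), linked(f,f), on(a), on(b), on(e), on(f)}
4. tag(e,a)  →  {clear(a), clear(e), clear(f), inpos(e,e), linked(b,f), linked(d,e), linked(f,f), on(a), on(b), on(e), on(f)}

tag(f,b); bind(f); bind(a); tag(e,a)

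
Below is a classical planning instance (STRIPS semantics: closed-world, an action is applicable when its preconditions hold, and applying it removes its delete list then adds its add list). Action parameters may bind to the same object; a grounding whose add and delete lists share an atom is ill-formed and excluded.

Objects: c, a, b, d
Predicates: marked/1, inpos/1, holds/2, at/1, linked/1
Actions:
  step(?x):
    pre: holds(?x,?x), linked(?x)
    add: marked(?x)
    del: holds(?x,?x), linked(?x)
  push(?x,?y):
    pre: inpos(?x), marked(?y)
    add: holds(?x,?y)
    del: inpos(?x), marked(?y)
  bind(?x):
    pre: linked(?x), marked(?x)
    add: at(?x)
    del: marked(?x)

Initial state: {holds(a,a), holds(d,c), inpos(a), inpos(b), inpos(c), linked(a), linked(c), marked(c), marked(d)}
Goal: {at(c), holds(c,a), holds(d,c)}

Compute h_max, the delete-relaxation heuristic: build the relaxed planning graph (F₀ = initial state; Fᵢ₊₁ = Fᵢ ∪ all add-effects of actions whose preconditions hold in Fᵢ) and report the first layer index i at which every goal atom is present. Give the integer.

2

F0 = init (9 atoms)
F1 = F0 ∪ {at(c), holds(a,c), holds(a,d), holds(b,c), holds(b,d), holds(c,c), holds(c,d), marked(a)}  (17 atoms)
F2 = F1 ∪ {at(a), holds(b,a), holds(c,a)}  (20 atoms)
goal ⊆ F2  ⇒  h_max = 2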